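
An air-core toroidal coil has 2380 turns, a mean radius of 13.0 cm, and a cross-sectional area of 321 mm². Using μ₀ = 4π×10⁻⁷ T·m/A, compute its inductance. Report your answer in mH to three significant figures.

For a thin toroid, L = μ₀N²A/(2πR).
L = (4π×10⁻⁷)(2380)²(3.210×10^-4) / (2π×0.13 m) = 2.797×10^-3 H.

L ≈ 2.80 mH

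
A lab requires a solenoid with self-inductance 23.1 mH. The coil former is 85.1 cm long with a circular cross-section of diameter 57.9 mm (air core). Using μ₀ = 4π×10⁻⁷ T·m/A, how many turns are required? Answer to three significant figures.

N ≈ 2440 turns

A = π(d/2)² = π(2.895×10^-2 m)² = 2.633×10^-3 m².
From L = μ₀N²A/ℓ, N = √(Lℓ / (μ₀A)).
N = √[(2.310×10^-2)(0.851) / ((4π×10⁻⁷)×2.633×10^-3)] = √(5.941×10^6) ≈ 2437.5.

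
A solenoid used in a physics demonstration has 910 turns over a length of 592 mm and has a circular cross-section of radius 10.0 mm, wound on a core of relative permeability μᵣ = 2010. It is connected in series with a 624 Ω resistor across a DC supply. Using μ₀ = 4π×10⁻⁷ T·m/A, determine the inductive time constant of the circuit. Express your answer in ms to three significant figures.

A = πr² = π(1.000×10^-2 m)² = 3.142×10^-4 m².
L = μ₀μᵣN²A/ℓ = (4π×10⁻⁷)(2010)(910)²(3.142×10^-4)/(0.592) = 1.11 H.
τ = L/R = (1.11)/(624) = 1.779×10^-3 s.

τ ≈ 1.78 ms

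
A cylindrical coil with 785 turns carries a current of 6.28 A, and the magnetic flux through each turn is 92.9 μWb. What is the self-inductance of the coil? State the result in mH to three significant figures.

L ≈ 11.6 mH

Self-inductance is defined by L = NΦ_B/I (flux linkage over current).
L = (785)(9.290×10^-5 Wb)/(6.28 A) = 1.161×10^-2 H.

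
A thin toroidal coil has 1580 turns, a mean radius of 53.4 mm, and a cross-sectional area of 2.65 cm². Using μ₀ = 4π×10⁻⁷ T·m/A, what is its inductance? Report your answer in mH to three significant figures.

L ≈ 2.48 mH

For a thin toroid, L = μ₀N²A/(2πR).
L = (4π×10⁻⁷)(1580)²(2.650×10^-4) / (2π×5.340×10^-2 m) = 2.478×10^-3 H.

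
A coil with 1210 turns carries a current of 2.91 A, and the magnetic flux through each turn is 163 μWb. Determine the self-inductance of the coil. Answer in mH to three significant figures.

L ≈ 67.8 mH

Self-inductance is defined by L = NΦ_B/I (flux linkage over current).
L = (1210)(1.630×10^-4 Wb)/(2.91 A) = 6.778×10^-2 H.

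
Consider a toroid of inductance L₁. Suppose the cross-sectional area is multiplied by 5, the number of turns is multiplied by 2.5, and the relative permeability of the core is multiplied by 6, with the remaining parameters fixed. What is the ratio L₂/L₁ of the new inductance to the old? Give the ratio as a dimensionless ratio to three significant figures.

For a toroid, L ∝ μᵣN²A/R.
L₂/L₁ = (5) × (2.5)^2 × (6) = 188.

L₂/L₁ = 188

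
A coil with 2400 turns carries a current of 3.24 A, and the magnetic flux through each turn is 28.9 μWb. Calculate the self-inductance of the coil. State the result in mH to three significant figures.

Self-inductance is defined by L = NΦ_B/I (flux linkage over current).
L = (2400)(2.890×10^-5 Wb)/(3.24 A) = 2.141×10^-2 H.

L ≈ 21.4 mH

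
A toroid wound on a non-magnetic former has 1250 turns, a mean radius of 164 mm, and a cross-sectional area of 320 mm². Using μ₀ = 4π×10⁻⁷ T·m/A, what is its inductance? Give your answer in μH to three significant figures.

For a thin toroid, L = μ₀N²A/(2πR).
L = (4π×10⁻⁷)(1250)²(3.200×10^-4) / (2π×0.164 m) = 6.098×10^-4 H.

L ≈ 610 μH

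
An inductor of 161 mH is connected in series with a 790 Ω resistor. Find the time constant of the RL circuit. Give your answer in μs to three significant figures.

τ = L/R = (0.161 H)/(790 Ω) = 2.038×10^-4 s.

τ ≈ 204 μs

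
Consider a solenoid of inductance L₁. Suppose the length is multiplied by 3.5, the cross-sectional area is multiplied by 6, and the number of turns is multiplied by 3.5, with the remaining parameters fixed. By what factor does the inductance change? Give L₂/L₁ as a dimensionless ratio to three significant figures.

L₂/L₁ = 21.0

For a solenoid, L ∝ μᵣN²A/ℓ.
L₂/L₁ = (3.5)^-1 × (6) × (3.5)^2 = 21.0.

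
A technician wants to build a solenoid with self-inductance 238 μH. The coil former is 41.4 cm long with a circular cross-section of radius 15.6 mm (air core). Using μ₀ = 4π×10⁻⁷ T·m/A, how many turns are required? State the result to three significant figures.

A = πr² = π(1.560×10^-2 m)² = 7.645×10^-4 m².
From L = μ₀N²A/ℓ, N = √(Lℓ / (μ₀A)).
N = √[(2.380×10^-4)(0.414) / ((4π×10⁻⁷)×7.645×10^-4)] = √(1.026×10^5) ≈ 320.2.

N ≈ 320 turns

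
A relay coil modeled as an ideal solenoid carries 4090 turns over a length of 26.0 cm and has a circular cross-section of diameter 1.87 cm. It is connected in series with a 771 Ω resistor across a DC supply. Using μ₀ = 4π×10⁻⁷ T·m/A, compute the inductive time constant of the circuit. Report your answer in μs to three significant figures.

τ ≈ 28.8 μs

A = π(d/2)² = π(9.350×10^-3 m)² = 2.746×10^-4 m².
L = μ₀N²A/ℓ = (4π×10⁻⁷)(4090)²(2.746×10^-4)/(0.26) = 2.221×10^-2 H.
τ = L/R = (2.221×10^-2)/(771) = 2.880×10^-5 s.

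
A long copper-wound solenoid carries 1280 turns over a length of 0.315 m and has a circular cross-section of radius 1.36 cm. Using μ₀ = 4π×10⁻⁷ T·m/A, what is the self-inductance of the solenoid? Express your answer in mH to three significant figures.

L ≈ 3.80 mH

A = πr² = π(1.360×10^-2 m)² = 5.811×10^-4 m².
For a long solenoid, L = μ₀N²A/ℓ.
L = (4π×10⁻⁷)(1280)²(5.811×10^-4)/(0.315 m) = 3.798×10^-3 H.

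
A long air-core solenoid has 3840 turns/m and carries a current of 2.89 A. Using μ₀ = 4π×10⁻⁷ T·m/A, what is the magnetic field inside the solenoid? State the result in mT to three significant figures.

Inside a long solenoid, B = μ₀nI.
B = (4π×10⁻⁷)(3.840×10^3 m⁻¹)(2.89 A) = 1.3946×10^-2 T.

B ≈ 13.9 mT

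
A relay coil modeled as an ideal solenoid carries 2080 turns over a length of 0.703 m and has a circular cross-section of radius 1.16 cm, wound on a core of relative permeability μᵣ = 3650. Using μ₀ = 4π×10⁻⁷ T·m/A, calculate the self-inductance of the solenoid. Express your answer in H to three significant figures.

L ≈ 11.9 H

A = πr² = π(1.160×10^-2 m)² = 4.227×10^-4 m².
For a long solenoid, L = μ₀μᵣN²A/ℓ.
L = (4π×10⁻⁷)(3650)(2080)²(4.227×10^-4)/(0.703 m) = 11.93 H.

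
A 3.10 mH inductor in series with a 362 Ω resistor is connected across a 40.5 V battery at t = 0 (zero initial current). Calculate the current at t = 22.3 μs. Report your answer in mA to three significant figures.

τ = L/R = 3.100×10^-3/362 = 8.564×10^-6 s; final current I_∞ = ε/R = 40.5/362 = 0.1119 A.
I(t) = I_∞(1 − e^(−t/τ)) with t/τ = 2.604.
I = (0.1119)(1 − e^(−2.604)) = 0.1036 A.

I ≈ 104 mA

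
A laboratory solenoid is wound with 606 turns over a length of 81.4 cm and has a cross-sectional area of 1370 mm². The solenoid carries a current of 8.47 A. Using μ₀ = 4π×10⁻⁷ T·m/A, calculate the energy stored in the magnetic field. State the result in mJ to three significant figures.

A = 1370 mm² = 1.370×10^-3 m².
L = μ₀N²A/ℓ = (4π×10⁻⁷)(606)²(1.370×10^-3)/(0.814) = 7.767×10^-4 H.
U = ½LI² = ½(7.767×10^-4)(8.47)² = 2.786×10^-2 J.

U ≈ 27.9 mJ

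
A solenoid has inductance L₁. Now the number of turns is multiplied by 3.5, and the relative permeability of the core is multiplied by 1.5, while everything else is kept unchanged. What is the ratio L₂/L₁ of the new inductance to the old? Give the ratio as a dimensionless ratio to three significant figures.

L₂/L₁ = 18.4

For a solenoid, L ∝ μᵣN²A/ℓ.
L₂/L₁ = (3.5)^2 × (1.5) = 18.4.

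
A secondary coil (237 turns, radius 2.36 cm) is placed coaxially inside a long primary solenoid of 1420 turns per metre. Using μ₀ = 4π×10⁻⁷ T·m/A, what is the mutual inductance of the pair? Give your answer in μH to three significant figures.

M ≈ 740 μH

The outer solenoid produces a uniform field B₁ = μ₀n₁I₁ across the inner coil,
so the flux linkage is N₂Φ = N₂B₁A₂ = μ₀n₁N₂A₂·I₁, giving M = μ₀n₁N₂A₂.
A₂ = πr² = π(2.360×10^-2 m)² = 1.750×10^-3 m².
M = (4π×10⁻⁷)(1420)(237)(1.750×10^-3) = 7.400×10^-4 H.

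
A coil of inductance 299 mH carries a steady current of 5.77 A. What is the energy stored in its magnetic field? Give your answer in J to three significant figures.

Stored magnetic energy: U = ½LI².
U = ½(0.299 H)(5.77 A)² = 4.977 J.

U ≈ 4.98 J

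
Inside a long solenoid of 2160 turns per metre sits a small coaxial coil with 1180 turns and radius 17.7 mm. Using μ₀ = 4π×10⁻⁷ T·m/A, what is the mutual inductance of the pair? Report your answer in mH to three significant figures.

The outer solenoid produces a uniform field B₁ = μ₀n₁I₁ across the inner coil,
so the flux linkage is N₂Φ = N₂B₁A₂ = μ₀n₁N₂A₂·I₁, giving M = μ₀n₁N₂A₂.
A₂ = πr² = π(1.770×10^-2 m)² = 9.842×10^-4 m².
M = (4π×10⁻⁷)(2160)(1180)(9.842×10^-4) = 3.152×10^-3 H.

M ≈ 3.15 mH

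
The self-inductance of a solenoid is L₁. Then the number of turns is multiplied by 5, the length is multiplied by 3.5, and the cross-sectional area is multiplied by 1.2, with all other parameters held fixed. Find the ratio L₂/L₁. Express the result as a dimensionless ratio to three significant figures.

For a solenoid, L ∝ μᵣN²A/ℓ.
L₂/L₁ = (5)^2 × (3.5)^-1 × (1.2) = 8.57.

L₂/L₁ = 8.57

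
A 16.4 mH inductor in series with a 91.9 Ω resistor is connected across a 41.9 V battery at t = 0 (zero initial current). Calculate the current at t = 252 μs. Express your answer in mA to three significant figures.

I ≈ 345 mA

τ = L/R = 1.640×10^-2/91.9 = 1.7845×10^-4 s; final current I_∞ = ε/R = 41.9/91.9 = 0.4559 A.
I(t) = I_∞(1 − e^(−t/τ)) with t/τ = 1.412.
I = (0.4559)(1 − e^(−1.412)) = 0.3449 A.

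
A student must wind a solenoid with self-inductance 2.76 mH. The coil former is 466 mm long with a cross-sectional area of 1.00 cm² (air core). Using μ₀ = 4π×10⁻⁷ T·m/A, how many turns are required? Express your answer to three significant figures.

A = 1.00 cm² = 1.000×10^-4 m².
From L = μ₀N²A/ℓ, N = √(Lℓ / (μ₀A)).
N = √[(2.760×10^-3)(0.466) / ((4π×10⁻⁷)×1.000×10^-4)] = √(1.023×10^7) ≈ 3199.2.

N ≈ 3200 turns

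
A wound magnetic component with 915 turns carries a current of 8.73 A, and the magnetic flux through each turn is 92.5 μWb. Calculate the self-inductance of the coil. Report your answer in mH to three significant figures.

Self-inductance is defined by L = NΦ_B/I (flux linkage over current).
L = (915)(9.250×10^-5 Wb)/(8.73 A) = 9.695×10^-3 H.

L ≈ 9.70 mH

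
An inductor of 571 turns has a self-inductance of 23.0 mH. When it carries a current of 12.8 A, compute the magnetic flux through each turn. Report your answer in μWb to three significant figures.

Φ_B ≈ 516 μWb

From L = NΦ_B/I, the flux per turn is Φ_B = LI/N.
Φ_B = (2.300×10^-2 H)(12.8 A)/571 = 5.156×10^-4 Wb.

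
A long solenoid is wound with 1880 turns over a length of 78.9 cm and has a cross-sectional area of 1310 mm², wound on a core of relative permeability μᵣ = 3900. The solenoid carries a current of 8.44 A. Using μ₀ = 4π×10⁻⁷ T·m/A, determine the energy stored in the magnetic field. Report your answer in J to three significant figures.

A = 1310 mm² = 1.310×10^-3 m².
L = μ₀μᵣN²A/ℓ = (4π×10⁻⁷)(3900)(1880)²(1.310×10^-3)/(0.789) = 28.76 H.
U = ½LI² = ½(28.76)(8.44)² = 1.024×10^3 J.

U ≈ 1020 J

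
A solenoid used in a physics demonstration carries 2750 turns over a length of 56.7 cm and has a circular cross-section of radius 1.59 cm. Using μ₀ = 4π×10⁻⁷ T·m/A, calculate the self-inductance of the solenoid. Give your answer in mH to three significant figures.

L ≈ 13.3 mH

A = πr² = π(1.590×10^-2 m)² = 7.942×10^-4 m².
For a long solenoid, L = μ₀N²A/ℓ.
L = (4π×10⁻⁷)(2750)²(7.942×10^-4)/(0.567 m) = 1.331×10^-2 H.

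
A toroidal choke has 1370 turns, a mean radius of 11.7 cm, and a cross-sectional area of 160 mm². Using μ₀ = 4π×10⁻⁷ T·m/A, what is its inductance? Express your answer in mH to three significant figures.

For a thin toroid, L = μ₀N²A/(2πR).
L = (4π×10⁻⁷)(1370)²(1.600×10^-4) / (2π×0.117 m) = 5.133×10^-4 H.

L ≈ 0.513 mH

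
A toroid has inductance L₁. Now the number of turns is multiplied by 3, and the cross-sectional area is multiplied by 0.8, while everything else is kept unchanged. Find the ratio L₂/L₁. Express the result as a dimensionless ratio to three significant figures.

For a toroid, L ∝ μᵣN²A/R.
L₂/L₁ = (3)^2 × (0.8) = 7.20.

L₂/L₁ = 7.20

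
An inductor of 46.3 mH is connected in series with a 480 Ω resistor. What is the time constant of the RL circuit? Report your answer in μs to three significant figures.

τ = L/R = (4.630×10^-2 H)/(480 Ω) = 9.646×10^-5 s.

τ ≈ 96.5 μs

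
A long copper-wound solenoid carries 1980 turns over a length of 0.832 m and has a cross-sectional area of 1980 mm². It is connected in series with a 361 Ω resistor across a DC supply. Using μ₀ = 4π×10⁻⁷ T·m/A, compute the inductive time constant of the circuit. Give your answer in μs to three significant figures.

A = 1980 mm² = 1.980×10^-3 m².
L = μ₀N²A/ℓ = (4π×10⁻⁷)(1980)²(1.980×10^-3)/(0.832) = 1.172×10^-2 H.
τ = L/R = (1.172×10^-2)/(361) = 3.248×10^-5 s.

τ ≈ 32.5 μs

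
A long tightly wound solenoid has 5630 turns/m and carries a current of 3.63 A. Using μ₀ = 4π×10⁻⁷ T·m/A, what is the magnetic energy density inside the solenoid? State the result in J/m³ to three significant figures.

u ≈ 262 J/m³

B = μ₀nI = (4π×10⁻⁷)(5.630×10^3)(3.63) = 2.568×10^-2 T.
u = B²/(2μ₀) = (2.568×10^-2)²/(2×4π×10⁻⁷) = 262.4 J/m³.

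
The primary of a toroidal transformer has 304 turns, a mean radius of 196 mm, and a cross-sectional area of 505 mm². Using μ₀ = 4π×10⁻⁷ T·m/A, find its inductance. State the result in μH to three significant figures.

For a thin toroid, L = μ₀N²A/(2πR).
L = (4π×10⁻⁷)(304)²(5.050×10^-4) / (2π×0.196 m) = 4.762×10^-5 H.

L ≈ 47.6 μH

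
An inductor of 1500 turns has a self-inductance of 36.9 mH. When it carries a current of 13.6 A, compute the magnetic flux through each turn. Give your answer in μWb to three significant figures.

Φ_B ≈ 335 μWb

From L = NΦ_B/I, the flux per turn is Φ_B = LI/N.
Φ_B = (3.690×10^-2 H)(13.6 A)/1500 = 3.346×10^-4 Wb.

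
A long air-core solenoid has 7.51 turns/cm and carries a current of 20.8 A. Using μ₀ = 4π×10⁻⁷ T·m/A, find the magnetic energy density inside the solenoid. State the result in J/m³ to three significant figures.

u ≈ 153 J/m³

B = μ₀nI = (4π×10⁻⁷)(751)(20.8) = 1.963×10^-2 T.
u = B²/(2μ₀) = (1.963×10^-2)²/(2×4π×10⁻⁷) = 153.3 J/m³.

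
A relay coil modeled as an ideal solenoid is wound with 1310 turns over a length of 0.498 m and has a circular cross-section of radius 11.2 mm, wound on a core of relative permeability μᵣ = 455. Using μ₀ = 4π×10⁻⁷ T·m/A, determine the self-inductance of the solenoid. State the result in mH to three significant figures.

L ≈ 776 mH

A = πr² = π(1.120×10^-2 m)² = 3.941×10^-4 m².
For a long solenoid, L = μ₀μᵣN²A/ℓ.
L = (4π×10⁻⁷)(455)(1310)²(3.941×10^-4)/(0.498 m) = 0.77646 H.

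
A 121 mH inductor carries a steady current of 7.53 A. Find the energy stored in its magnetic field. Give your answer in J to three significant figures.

U ≈ 3.43 J

Stored magnetic energy: U = ½LI².
U = ½(0.121 H)(7.53 A)² = 3.43 J.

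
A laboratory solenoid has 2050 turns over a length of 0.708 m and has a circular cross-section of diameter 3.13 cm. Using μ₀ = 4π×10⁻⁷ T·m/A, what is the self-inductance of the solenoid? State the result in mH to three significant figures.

A = π(d/2)² = π(1.565×10^-2 m)² = 7.694×10^-4 m².
For a long solenoid, L = μ₀N²A/ℓ.
L = (4π×10⁻⁷)(2050)²(7.694×10^-4)/(0.708 m) = 5.739×10^-3 H.

L ≈ 5.74 mH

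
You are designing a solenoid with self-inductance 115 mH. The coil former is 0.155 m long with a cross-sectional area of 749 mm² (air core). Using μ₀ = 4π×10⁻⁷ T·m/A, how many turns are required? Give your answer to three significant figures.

N ≈ 4350 turns

A = 749 mm² = 7.490×10^-4 m².
From L = μ₀N²A/ℓ, N = √(Lℓ / (μ₀A)).
N = √[(0.115)(0.155) / ((4π×10⁻⁷)×7.490×10^-4)] = √(1.894×10^7) ≈ 4351.8.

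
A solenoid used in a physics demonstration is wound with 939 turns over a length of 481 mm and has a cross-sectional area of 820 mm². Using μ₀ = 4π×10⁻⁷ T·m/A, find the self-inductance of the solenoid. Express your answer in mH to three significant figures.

L ≈ 1.89 mH

A = 820 mm² = 8.200×10^-4 m².
For a long solenoid, L = μ₀N²A/ℓ.
L = (4π×10⁻⁷)(939)²(8.200×10^-4)/(0.481 m) = 1.889×10^-3 H.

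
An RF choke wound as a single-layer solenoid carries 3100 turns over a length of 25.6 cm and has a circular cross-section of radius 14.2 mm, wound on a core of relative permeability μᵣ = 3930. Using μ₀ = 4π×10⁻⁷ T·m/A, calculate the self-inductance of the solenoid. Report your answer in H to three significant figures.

L ≈ 117 H

A = πr² = π(1.420×10^-2 m)² = 6.3347×10^-4 m².
For a long solenoid, L = μ₀μᵣN²A/ℓ.
L = (4π×10⁻⁷)(3930)(3100)²(6.3347×10^-4)/(0.256 m) = 117.4 H.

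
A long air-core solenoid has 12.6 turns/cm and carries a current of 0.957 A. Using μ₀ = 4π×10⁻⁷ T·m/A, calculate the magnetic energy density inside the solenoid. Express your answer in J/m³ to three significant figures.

u ≈ 0.914 J/m³

B = μ₀nI = (4π×10⁻⁷)(1.260×10^3)(0.957) = 1.515×10^-3 T.
u = B²/(2μ₀) = (1.515×10^-3)²/(2×4π×10⁻⁷) = 0.9136 J/m³.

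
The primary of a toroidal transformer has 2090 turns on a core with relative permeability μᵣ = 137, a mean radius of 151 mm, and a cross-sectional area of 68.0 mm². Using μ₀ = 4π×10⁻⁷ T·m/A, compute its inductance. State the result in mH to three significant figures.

L ≈ 53.9 mH

For a thin toroid, L = μ₀μᵣN²A/(2πR).
L = (4π×10⁻⁷)(137)(2090)²(6.800×10^-5) / (2π×0.151 m) = 5.390×10^-2 H.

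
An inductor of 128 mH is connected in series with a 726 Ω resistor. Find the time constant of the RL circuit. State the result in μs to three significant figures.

τ = L/R = (0.128 H)/(726 Ω) = 1.763×10^-4 s.

τ ≈ 176 μs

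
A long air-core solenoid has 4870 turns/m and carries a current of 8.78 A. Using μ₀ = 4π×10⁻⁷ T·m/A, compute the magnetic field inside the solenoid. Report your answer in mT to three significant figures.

B ≈ 53.7 mT

Inside a long solenoid, B = μ₀nI.
B = (4π×10⁻⁷)(4.870×10^3 m⁻¹)(8.78 A) = 5.373×10^-2 T.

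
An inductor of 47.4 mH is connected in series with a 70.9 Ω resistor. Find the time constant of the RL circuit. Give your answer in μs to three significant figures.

τ = L/R = (4.740×10^-2 H)/(70.9 Ω) = 6.685×10^-4 s.

τ ≈ 669 μs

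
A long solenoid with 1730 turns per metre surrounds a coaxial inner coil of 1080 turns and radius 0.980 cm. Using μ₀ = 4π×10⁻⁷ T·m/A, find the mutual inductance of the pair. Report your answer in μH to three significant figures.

The outer solenoid produces a uniform field B₁ = μ₀n₁I₁ across the inner coil,
so the flux linkage is N₂Φ = N₂B₁A₂ = μ₀n₁N₂A₂·I₁, giving M = μ₀n₁N₂A₂.
A₂ = πr² = π(9.800×10^-3 m)² = 3.017×10^-4 m².
M = (4π×10⁻⁷)(1730)(1080)(3.017×10^-4) = 7.084×10^-4 H.

M ≈ 708 μH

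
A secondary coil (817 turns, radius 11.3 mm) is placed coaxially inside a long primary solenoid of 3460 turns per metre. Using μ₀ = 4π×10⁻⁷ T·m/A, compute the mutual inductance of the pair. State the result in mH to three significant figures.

The outer solenoid produces a uniform field B₁ = μ₀n₁I₁ across the inner coil,
so the flux linkage is N₂Φ = N₂B₁A₂ = μ₀n₁N₂A₂·I₁, giving M = μ₀n₁N₂A₂.
A₂ = πr² = π(1.130×10^-2 m)² = 4.011×10^-4 m².
M = (4π×10⁻⁷)(3460)(817)(4.011×10^-4) = 1.4249997×10^-3 H.

M ≈ 1.42 mH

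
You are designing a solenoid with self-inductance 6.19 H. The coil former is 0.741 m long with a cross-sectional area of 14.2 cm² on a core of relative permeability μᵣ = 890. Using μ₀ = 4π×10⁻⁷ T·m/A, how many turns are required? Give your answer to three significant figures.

N ≈ 1700 turns

A = 14.2 cm² = 1.420×10^-3 m².
From L = μ₀μᵣN²A/ℓ, N = √(Lℓ / (μ₀μᵣA)).
N = √[(6.19)(0.741) / ((4π×10⁻⁷)(890)×1.420×10^-3)] = √(2.888×10^6) ≈ 1699.5.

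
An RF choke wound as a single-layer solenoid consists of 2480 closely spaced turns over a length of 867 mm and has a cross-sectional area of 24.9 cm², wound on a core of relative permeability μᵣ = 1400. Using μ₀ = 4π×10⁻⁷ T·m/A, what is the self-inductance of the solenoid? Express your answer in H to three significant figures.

L ≈ 31.1 H

A = 24.9 cm² = 2.490×10^-3 m².
For a long solenoid, L = μ₀μᵣN²A/ℓ.
L = (4π×10⁻⁷)(1400)(2480)²(2.490×10^-3)/(0.867 m) = 31.08 H.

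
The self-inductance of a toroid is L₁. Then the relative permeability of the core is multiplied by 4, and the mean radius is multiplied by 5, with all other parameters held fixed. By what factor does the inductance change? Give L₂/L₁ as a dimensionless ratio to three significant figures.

L₂/L₁ = 0.800

For a toroid, L ∝ μᵣN²A/R.
L₂/L₁ = (4) × (5)^-1 = 0.800.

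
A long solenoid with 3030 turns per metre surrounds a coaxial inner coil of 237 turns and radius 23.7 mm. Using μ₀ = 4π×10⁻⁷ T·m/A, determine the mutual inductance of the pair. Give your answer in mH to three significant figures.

The outer solenoid produces a uniform field B₁ = μ₀n₁I₁ across the inner coil,
so the flux linkage is N₂Φ = N₂B₁A₂ = μ₀n₁N₂A₂·I₁, giving M = μ₀n₁N₂A₂.
A₂ = πr² = π(2.370×10^-2 m)² = 1.7646×10^-3 m².
M = (4π×10⁻⁷)(3030)(237)(1.7646×10^-3) = 1.592×10^-3 H.

M ≈ 1.59 mH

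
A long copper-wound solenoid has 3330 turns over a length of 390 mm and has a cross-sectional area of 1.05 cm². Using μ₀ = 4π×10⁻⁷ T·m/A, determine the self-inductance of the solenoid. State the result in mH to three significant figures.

L ≈ 3.75 mH

A = 1.05 cm² = 1.050×10^-4 m².
For a long solenoid, L = μ₀N²A/ℓ.
L = (4π×10⁻⁷)(3330)²(1.050×10^-4)/(0.39 m) = 3.752×10^-3 H.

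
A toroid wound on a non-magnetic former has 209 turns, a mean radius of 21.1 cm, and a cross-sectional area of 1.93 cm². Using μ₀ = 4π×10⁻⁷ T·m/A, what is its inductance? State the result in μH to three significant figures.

For a thin toroid, L = μ₀N²A/(2πR).
L = (4π×10⁻⁷)(209)²(1.930×10^-4) / (2π×0.211 m) = 7.991×10^-6 H.

L ≈ 7.99 μH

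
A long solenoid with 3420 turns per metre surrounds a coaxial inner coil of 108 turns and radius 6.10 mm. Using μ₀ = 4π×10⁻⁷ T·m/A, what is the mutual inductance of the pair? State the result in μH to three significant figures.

The outer solenoid produces a uniform field B₁ = μ₀n₁I₁ across the inner coil,
so the flux linkage is N₂Φ = N₂B₁A₂ = μ₀n₁N₂A₂·I₁, giving M = μ₀n₁N₂A₂.
A₂ = πr² = π(6.100×10^-3 m)² = 1.169×10^-4 m².
M = (4π×10⁻⁷)(3420)(108)(1.169×10^-4) = 5.426×10^-5 H.

M ≈ 54.3 μH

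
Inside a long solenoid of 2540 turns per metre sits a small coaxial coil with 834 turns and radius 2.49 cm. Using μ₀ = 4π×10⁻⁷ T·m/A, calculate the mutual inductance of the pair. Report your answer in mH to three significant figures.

The outer solenoid produces a uniform field B₁ = μ₀n₁I₁ across the inner coil,
so the flux linkage is N₂Φ = N₂B₁A₂ = μ₀n₁N₂A₂·I₁, giving M = μ₀n₁N₂A₂.
A₂ = πr² = π(2.490×10^-2 m)² = 1.948×10^-3 m².
M = (4π×10⁻⁷)(2540)(834)(1.948×10^-3) = 5.185×10^-3 H.

M ≈ 5.19 mH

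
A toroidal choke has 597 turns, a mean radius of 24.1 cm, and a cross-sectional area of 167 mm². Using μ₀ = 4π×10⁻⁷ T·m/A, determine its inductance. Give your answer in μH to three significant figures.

L ≈ 49.4 μH

For a thin toroid, L = μ₀N²A/(2πR).
L = (4π×10⁻⁷)(597)²(1.670×10^-4) / (2π×0.241 m) = 4.939×10^-5 H.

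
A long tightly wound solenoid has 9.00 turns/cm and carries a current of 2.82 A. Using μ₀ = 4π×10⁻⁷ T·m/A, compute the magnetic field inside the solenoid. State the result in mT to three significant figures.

Inside a long solenoid, B = μ₀nI.
B = (4π×10⁻⁷)(900 m⁻¹)(2.82 A) = 3.189×10^-3 T.

B ≈ 3.19 mT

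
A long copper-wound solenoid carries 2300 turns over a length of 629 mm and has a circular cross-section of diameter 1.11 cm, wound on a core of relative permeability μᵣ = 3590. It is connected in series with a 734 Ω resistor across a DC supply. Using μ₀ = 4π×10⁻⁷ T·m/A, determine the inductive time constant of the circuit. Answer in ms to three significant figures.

τ ≈ 5.00 ms

A = π(d/2)² = π(5.550×10^-3 m)² = 9.677×10^-5 m².
L = μ₀μᵣN²A/ℓ = (4π×10⁻⁷)(3590)(2300)²(9.677×10^-5)/(0.629) = 3.672 H.
τ = L/R = (3.672)/(734) = 5.002×10^-3 s.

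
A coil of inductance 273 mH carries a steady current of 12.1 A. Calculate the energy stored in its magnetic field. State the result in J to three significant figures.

Stored magnetic energy: U = ½LI².
U = ½(0.273 H)(12.1 A)² = 19.98 J.

U ≈ 20.0 J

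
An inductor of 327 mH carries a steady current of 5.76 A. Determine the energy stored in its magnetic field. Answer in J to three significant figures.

Stored magnetic energy: U = ½LI².
U = ½(0.327 H)(5.76 A)² = 5.4245 J.

U ≈ 5.42 J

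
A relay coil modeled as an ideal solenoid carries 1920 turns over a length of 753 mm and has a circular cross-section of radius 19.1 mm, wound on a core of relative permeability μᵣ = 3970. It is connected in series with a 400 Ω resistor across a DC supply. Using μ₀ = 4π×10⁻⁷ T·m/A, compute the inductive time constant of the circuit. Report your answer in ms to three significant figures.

τ ≈ 70.0 ms

A = πr² = π(1.910×10^-2 m)² = 1.146×10^-3 m².
L = μ₀μᵣN²A/ℓ = (4π×10⁻⁷)(3970)(1920)²(1.146×10^-3)/(0.753) = 27.99 H.
τ = L/R = (27.99)/(400) = 6.998×10^-2 s.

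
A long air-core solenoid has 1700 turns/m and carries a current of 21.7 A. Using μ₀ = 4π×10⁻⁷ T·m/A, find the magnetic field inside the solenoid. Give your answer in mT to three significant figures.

Inside a long solenoid, B = μ₀nI.
B = (4π×10⁻⁷)(1.700×10^3 m⁻¹)(21.7 A) = 4.636×10^-2 T.

B ≈ 46.4 mT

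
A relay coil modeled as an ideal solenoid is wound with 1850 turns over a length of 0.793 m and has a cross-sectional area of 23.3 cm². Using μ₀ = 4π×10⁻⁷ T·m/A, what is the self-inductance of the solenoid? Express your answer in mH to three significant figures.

L ≈ 12.6 mH

A = 23.3 cm² = 2.330×10^-3 m².
For a long solenoid, L = μ₀N²A/ℓ.
L = (4π×10⁻⁷)(1850)²(2.330×10^-3)/(0.793 m) = 1.264×10^-2 H.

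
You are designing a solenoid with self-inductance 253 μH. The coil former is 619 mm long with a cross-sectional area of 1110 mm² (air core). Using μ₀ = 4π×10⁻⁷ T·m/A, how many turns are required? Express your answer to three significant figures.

A = 1110 mm² = 1.110×10^-3 m².
From L = μ₀N²A/ℓ, N = √(Lℓ / (μ₀A)).
N = √[(2.530×10^-4)(0.619) / ((4π×10⁻⁷)×1.110×10^-3)] = √(1.123×10^5) ≈ 335.1.

N ≈ 335 turns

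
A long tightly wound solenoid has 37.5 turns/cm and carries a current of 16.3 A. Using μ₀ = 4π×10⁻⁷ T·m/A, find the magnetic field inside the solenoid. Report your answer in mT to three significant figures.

Inside a long solenoid, B = μ₀nI.
B = (4π×10⁻⁷)(3.750×10^3 m⁻¹)(16.3 A) = 7.681×10^-2 T.

B ≈ 76.8 mT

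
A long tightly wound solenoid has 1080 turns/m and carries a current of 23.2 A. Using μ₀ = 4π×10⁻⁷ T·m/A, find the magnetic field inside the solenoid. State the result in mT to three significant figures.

B ≈ 31.5 mT

Inside a long solenoid, B = μ₀nI.
B = (4π×10⁻⁷)(1.080×10^3 m⁻¹)(23.2 A) = 3.149×10^-2 T.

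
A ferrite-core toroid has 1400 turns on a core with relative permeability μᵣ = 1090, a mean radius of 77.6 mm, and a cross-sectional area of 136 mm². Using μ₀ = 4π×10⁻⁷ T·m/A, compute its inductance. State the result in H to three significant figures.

For a thin toroid, L = μ₀μᵣN²A/(2πR).
L = (4π×10⁻⁷)(1090)(1400)²(1.360×10^-4) / (2π×7.760×10^-2 m) = 0.7488 H.

L ≈ 0.749 H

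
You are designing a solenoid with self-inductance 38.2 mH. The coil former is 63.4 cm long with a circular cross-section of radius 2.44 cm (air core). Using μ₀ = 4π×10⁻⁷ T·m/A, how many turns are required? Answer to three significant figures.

A = πr² = π(2.440×10^-2 m)² = 1.870×10^-3 m².
From L = μ₀N²A/ℓ, N = √(Lℓ / (μ₀A)).
N = √[(3.820×10^-2)(0.634) / ((4π×10⁻⁷)×1.870×10^-3)] = √(1.030×10^7) ≈ 3210.0.

N ≈ 3210 turns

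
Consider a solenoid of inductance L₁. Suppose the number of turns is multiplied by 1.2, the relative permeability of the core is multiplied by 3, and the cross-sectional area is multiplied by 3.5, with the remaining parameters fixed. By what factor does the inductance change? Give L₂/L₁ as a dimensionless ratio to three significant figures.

L₂/L₁ = 15.1

For a solenoid, L ∝ μᵣN²A/ℓ.
L₂/L₁ = (1.2)^2 × (3) × (3.5) = 15.1.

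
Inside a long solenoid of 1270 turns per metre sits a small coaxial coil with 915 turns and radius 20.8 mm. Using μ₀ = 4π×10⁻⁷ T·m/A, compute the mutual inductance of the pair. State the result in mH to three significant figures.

M ≈ 1.98 mH

The outer solenoid produces a uniform field B₁ = μ₀n₁I₁ across the inner coil,
so the flux linkage is N₂Φ = N₂B₁A₂ = μ₀n₁N₂A₂·I₁, giving M = μ₀n₁N₂A₂.
A₂ = πr² = π(2.080×10^-2 m)² = 1.359×10^-3 m².
M = (4π×10⁻⁷)(1270)(915)(1.359×10^-3) = 1.9848×10^-3 H.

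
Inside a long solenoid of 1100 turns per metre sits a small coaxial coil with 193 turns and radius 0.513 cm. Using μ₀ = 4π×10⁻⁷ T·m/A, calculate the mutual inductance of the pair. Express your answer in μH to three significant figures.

M ≈ 22.1 μH

The outer solenoid produces a uniform field B₁ = μ₀n₁I₁ across the inner coil,
so the flux linkage is N₂Φ = N₂B₁A₂ = μ₀n₁N₂A₂·I₁, giving M = μ₀n₁N₂A₂.
A₂ = πr² = π(5.130×10^-3 m)² = 8.268×10^-5 m².
M = (4π×10⁻⁷)(1100)(193)(8.268×10^-5) = 2.206×10^-5 H.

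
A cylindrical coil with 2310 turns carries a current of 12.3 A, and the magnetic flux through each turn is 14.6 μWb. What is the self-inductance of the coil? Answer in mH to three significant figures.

L ≈ 2.74 mH

Self-inductance is defined by L = NΦ_B/I (flux linkage over current).
L = (2310)(1.460×10^-5 Wb)/(12.3 A) = 2.742×10^-3 H.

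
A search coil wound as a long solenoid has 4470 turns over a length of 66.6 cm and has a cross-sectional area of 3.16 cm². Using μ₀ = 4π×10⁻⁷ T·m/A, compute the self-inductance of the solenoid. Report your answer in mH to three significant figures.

L ≈ 11.9 mH

A = 3.16 cm² = 3.160×10^-4 m².
For a long solenoid, L = μ₀N²A/ℓ.
L = (4π×10⁻⁷)(4470)²(3.160×10^-4)/(0.666 m) = 1.191×10^-2 H.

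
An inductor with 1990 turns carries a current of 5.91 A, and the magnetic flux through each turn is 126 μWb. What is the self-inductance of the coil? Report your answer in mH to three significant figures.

L ≈ 42.4 mH

Self-inductance is defined by L = NΦ_B/I (flux linkage over current).
L = (1990)(1.260×10^-4 Wb)/(5.91 A) = 4.243×10^-2 H.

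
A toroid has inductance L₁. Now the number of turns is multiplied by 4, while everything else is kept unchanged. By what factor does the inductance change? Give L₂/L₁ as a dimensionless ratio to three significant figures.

L₂/L₁ = 16.0

For a toroid, L ∝ μᵣN²A/R.
L₂/L₁ = (4)^2 = 16.0.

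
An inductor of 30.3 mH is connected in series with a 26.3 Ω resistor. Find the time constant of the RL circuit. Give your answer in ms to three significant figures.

τ ≈ 1.15 ms

τ = L/R = (3.030×10^-2 H)/(26.3 Ω) = 1.152×10^-3 s.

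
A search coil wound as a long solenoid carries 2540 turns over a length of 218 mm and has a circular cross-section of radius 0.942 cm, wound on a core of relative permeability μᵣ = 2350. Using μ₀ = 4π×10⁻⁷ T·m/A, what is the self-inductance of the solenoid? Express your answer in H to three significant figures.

A = πr² = π(9.420×10^-3 m)² = 2.788×10^-4 m².
For a long solenoid, L = μ₀μᵣN²A/ℓ.
L = (4π×10⁻⁷)(2350)(2540)²(2.788×10^-4)/(0.218 m) = 24.36 H.

L ≈ 24.4 H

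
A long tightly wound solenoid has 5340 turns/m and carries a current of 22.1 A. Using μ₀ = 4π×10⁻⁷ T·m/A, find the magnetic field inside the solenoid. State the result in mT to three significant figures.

Inside a long solenoid, B = μ₀nI.
B = (4π×10⁻⁷)(5.340×10^3 m⁻¹)(22.1 A) = 0.1483 T.

B ≈ 148 mT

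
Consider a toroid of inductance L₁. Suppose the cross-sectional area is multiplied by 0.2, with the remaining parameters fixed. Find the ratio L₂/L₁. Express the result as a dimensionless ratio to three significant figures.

For a toroid, L ∝ μᵣN²A/R.
L₂/L₁ = (0.2) = 0.200.

L₂/L₁ = 0.200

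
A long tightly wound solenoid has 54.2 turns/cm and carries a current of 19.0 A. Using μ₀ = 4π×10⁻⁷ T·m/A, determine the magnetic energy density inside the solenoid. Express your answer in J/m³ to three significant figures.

u ≈ 6660 J/m³

B = μ₀nI = (4π×10⁻⁷)(5.420×10^3)(19.0) = 0.1294 T.
u = B²/(2μ₀) = (0.1294)²/(2×4π×10⁻⁷) = 6.663×10^3 J/m³.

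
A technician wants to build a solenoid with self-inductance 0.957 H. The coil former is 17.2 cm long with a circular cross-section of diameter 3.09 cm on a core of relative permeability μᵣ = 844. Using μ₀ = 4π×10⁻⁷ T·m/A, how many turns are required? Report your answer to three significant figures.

A = π(d/2)² = π(1.545×10^-2 m)² = 7.499×10^-4 m².
From L = μ₀μᵣN²A/ℓ, N = √(Lℓ / (μ₀μᵣA)).
N = √[(0.957)(0.172) / ((4π×10⁻⁷)(844)×7.499×10^-4)] = √(2.070×10^5) ≈ 454.9.

N ≈ 455 turns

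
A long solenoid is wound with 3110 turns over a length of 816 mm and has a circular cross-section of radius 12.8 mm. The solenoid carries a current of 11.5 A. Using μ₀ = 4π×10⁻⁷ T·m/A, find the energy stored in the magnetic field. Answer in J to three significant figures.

U ≈ 0.507 J

A = πr² = π(1.280×10^-2 m)² = 5.147×10^-4 m².
L = μ₀N²A/ℓ = (4π×10⁻⁷)(3110)²(5.147×10^-4)/(0.816) = 7.667×10^-3 H.
U = ½LI² = ½(7.667×10^-3)(11.5)² = 0.507 J.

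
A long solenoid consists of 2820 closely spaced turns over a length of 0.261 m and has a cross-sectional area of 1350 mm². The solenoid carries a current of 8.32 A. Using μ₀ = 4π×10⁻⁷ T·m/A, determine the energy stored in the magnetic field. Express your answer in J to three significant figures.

U ≈ 1.79 J

A = 1350 mm² = 1.350×10^-3 m².
L = μ₀N²A/ℓ = (4π×10⁻⁷)(2820)²(1.350×10^-3)/(0.261) = 5.169×10^-2 H.
U = ½LI² = ½(5.169×10^-2)(8.32)² = 1.789 J.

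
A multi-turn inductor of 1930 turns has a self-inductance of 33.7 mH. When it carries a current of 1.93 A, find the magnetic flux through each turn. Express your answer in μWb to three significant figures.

From L = NΦ_B/I, the flux per turn is Φ_B = LI/N.
Φ_B = (3.370×10^-2 H)(1.93 A)/1930 = 3.370×10^-5 Wb.

Φ_B ≈ 33.7 μWb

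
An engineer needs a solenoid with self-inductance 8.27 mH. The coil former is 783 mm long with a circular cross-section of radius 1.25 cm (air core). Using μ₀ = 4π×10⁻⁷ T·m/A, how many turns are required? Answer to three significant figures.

N ≈ 3240 turns

A = πr² = π(1.250×10^-2 m)² = 4.909×10^-4 m².
From L = μ₀N²A/ℓ, N = √(Lℓ / (μ₀A)).
N = √[(8.270×10^-3)(0.783) / ((4π×10⁻⁷)×4.909×10^-4)] = √(1.050×10^7) ≈ 3240.0.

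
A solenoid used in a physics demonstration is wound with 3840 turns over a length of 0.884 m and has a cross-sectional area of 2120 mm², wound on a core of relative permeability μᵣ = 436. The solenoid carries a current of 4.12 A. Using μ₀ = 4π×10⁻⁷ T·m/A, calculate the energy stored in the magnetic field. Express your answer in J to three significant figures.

U ≈ 164 J

A = 2120 mm² = 2.120×10^-3 m².
L = μ₀μᵣN²A/ℓ = (4π×10⁻⁷)(436)(3840)²(2.120×10^-3)/(0.884) = 19.38 H.
U = ½LI² = ½(19.38)(4.12)² = 164.4 J.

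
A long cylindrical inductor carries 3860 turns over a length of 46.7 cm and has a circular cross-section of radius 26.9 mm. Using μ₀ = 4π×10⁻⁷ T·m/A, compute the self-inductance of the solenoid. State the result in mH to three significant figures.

A = πr² = π(2.690×10^-2 m)² = 2.273×10^-3 m².
For a long solenoid, L = μ₀N²A/ℓ.
L = (4π×10⁻⁷)(3860)²(2.273×10^-3)/(0.467 m) = 9.114×10^-2 H.

L ≈ 91.1 mH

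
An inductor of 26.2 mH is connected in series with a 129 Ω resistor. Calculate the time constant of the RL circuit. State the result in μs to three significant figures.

τ = L/R = (2.620×10^-2 H)/(129 Ω) = 2.031×10^-4 s.

τ ≈ 203 μs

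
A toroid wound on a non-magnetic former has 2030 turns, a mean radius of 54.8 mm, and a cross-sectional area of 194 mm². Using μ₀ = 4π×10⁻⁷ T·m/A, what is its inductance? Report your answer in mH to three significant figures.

L ≈ 2.92 mH

For a thin toroid, L = μ₀N²A/(2πR).
L = (4π×10⁻⁷)(2030)²(1.940×10^-4) / (2π×5.480×10^-2 m) = 2.918×10^-3 H.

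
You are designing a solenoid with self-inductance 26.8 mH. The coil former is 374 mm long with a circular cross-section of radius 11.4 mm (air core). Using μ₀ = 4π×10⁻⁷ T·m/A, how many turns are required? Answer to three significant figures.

A = πr² = π(1.140×10^-2 m)² = 4.083×10^-4 m².
From L = μ₀N²A/ℓ, N = √(Lℓ / (μ₀A)).
N = √[(2.680×10^-2)(0.374) / ((4π×10⁻⁷)×4.083×10^-4)] = √(1.954×10^7) ≈ 4420.0.

N ≈ 4420 turns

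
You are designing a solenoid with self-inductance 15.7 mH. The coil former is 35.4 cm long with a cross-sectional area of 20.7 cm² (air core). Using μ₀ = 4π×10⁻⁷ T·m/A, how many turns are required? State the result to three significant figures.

N ≈ 1460 turns

A = 20.7 cm² = 2.070×10^-3 m².
From L = μ₀N²A/ℓ, N = √(Lℓ / (μ₀A)).
N = √[(1.570×10^-2)(0.354) / ((4π×10⁻⁷)×2.070×10^-3)] = √(2.137×10^6) ≈ 1461.7.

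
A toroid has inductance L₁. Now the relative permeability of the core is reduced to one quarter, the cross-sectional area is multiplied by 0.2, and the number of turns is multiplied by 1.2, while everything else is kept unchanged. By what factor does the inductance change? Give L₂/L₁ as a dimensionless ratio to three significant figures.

For a toroid, L ∝ μᵣN²A/R.
L₂/L₁ = (0.25) × (0.2) × (1.2)^2 = 0.0720.

L₂/L₁ = 0.0720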